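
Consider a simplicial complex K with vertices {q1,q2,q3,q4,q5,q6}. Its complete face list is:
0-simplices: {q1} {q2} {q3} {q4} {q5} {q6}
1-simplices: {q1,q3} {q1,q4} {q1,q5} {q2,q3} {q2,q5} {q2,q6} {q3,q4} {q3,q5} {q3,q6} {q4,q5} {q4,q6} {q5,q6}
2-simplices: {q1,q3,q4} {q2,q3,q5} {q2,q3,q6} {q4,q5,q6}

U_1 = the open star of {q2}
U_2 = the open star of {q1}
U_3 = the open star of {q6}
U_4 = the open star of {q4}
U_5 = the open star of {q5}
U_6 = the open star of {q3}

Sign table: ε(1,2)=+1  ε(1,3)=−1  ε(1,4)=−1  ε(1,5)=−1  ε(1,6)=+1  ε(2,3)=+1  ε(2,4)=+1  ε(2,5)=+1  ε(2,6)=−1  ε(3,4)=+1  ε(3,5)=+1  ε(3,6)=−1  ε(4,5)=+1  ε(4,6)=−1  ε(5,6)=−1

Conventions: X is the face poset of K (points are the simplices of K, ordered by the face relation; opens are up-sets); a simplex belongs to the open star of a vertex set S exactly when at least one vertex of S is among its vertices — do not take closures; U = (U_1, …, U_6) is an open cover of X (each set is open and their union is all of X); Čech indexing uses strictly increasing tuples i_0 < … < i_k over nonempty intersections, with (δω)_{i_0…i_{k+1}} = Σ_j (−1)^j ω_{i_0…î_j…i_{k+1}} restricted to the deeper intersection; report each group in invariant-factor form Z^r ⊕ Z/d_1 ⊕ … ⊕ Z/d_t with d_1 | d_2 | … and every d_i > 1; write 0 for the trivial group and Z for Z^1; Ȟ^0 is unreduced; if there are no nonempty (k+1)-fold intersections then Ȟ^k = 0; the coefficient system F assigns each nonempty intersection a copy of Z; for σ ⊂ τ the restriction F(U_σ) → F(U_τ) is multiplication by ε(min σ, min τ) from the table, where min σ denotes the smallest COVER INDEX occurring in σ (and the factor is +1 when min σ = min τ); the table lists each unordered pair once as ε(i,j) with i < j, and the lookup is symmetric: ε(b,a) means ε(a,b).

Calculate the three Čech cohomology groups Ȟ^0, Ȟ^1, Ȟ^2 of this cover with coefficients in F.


Ȟ^0(U;F) ≅ Z, Ȟ^1(U;F) ≅ Z^3 and Ȟ^2(U;F) ≅ 0

nerve simplices:
  U1={{q2},{q2,q3},{q2,q5},{q2,q6},{q2,q3,q5},{q2,q3,q6}} U2={{q1},{q1,q3},{q1,q4},{q1,q5},{q1,q3,q4}} U3={{q6},{q2,q6},{q3,q6},{q4,q6},{q5,q6},{q2,q3,q6},{q4,q5,q6}} U4={{q4},{q1,q4},{q3,q4},{q4,q5},{q4,q6},{q1,q3,q4},{q4,q5,q6}} U5={{q5},{q1,q5},{q2,q5},{q3,q5},{q4,q5},{q5,q6},{q2,q3,q5},{q4,q5,q6}} U6={{q3},{q1,q3},{q2,q3},{q3,q4},{q3,q5},{q3,q6},{q1,q3,q4},{q2,q3,q5},{q2,q3,q6}}
  U13={{q2,q6},{q2,q3,q6}} U15={{q2,q5},{q2,q3,q5}} U16={{q2,q3},{q2,q3,q5},{q2,q3,q6}} U24={{q1,q4},{q1,q3,q4}} U25={{q1,q5}} U26={{q1,q3},{q1,q3,q4}} U34={{q4,q6},{q4,q5,q6}} U35={{q5,q6},{q4,q5,q6}} U36={{q3,q6},{q2,q3,q6}} U45={{q4,q5},{q4,q5,q6}} U46={{q3,q4},{q1,q3,q4}} U56={{q3,q5},{q2,q3,q5}}
  U136={{q2,q3,q6}} U156={{q2,q3,q5}} U246={{q1,q3,q4}} U345={{q4,q5,q6}}
C dims 6,12,4; δ0: rk 5, SNF 1^5; δ1: rk 4, SNF 1^4
degree 0: 6−5−0 = 1 → Ȟ^0 ≅ Z
degree 1: 12−4−5 = 3 → Ȟ^1 ≅ Z^3
degree 2: 4−0−4 = 0 → Ȟ^2 ≅ 0


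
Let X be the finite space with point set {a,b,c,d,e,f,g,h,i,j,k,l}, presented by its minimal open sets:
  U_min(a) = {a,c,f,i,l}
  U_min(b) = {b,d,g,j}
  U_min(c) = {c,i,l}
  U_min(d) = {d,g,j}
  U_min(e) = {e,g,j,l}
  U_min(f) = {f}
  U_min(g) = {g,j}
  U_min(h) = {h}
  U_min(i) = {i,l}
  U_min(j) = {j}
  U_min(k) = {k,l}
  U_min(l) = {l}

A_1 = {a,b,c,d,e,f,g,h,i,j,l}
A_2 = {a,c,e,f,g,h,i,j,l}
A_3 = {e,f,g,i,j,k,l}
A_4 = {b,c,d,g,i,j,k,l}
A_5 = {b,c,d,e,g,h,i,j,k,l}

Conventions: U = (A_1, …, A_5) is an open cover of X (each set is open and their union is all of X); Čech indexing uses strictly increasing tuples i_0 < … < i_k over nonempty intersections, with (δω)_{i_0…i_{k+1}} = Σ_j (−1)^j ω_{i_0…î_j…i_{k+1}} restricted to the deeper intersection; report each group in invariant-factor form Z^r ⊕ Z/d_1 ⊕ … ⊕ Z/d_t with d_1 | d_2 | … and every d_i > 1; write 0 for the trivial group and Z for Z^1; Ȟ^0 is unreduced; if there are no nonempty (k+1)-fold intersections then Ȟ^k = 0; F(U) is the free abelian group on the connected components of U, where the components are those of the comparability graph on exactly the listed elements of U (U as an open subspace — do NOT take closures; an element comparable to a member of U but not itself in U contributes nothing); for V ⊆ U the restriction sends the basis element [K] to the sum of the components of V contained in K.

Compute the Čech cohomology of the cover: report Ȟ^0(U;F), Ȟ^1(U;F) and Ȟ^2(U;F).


Ȟ^0(U;F) ≅ Z^2,  Ȟ^1(U;F) ≅ 0,  Ȟ^2(U;F) ≅ 0

nerve of the cover:
  A12={a,c,e,f,g,h,i,j,l} A13={e,f,g,i,j,l} A14={b,c,d,g,i,j,l} A15={b,c,d,e,g,h,i,j,l} A23={e,f,g,i,j,l} A24={c,g,i,j,l} A25={c,e,g,h,i,j,l} A34={g,i,j,k,l} A35={e,g,i,j,k,l} A45={b,c,d,g,i,j,k,l}
  A123={e,f,g,i,j,l} A124={c,g,i,j,l} A125={c,e,g,h,i,j,l} A134={g,i,j,l} A135={e,g,i,j,l} A145={b,c,d,g,i,j,l} A234={g,i,j,l} A235={e,g,i,j,l} A245={c,g,i,j,l} A345={g,i,j,k,l}
  A1234={g,i,j,l} A1235={e,g,i,j,l} A1245={c,g,i,j,l} A1345={g,i,j,l} A2345={g,i,j,l}
  A12345={g,i,j,l}
components per intersection:
  A1: {a,b,c,d,e,f,g,i,j,l} {h}
  A2: {a,c,e,f,g,i,j,l} {h}
  A3: {e,g,i,j,k,l} {f}
  A4: {b,d,g,j} {c,i,k,l}
  A5: {b,c,d,e,g,i,j,k,l} {h}
  A12: {a,c,e,f,g,i,j,l} {h}
  A13: {e,g,i,j,l} {f}
  A14: {b,d,g,j} {c,i,l}
  A15: {b,c,d,e,g,i,j,l} {h}
  A23: {e,g,i,j,l} {f}
  A24: {c,i,l} {g,j}
  A25: {c,e,g,i,j,l} {h}
  A34: {g,j} {i,k,l}
  A35: {e,g,i,j,k,l}
  A45: {b,d,g,j} {c,i,k,l}
  A123: {e,g,i,j,l} {f}
  A124: {c,i,l} {g,j}
  A125: {c,e,g,i,j,l} {h}
  A134: {g,j} {i,l}
  A135: {e,g,i,j,l}
  A145: {b,d,g,j} {c,i,l}
  A234: {g,j} {i,l}
  A235: {e,g,i,j,l}
  A245: {c,i,l} {g,j}
  A345: {g,j} {i,k,l}
  A1234: {g,j} {i,l}
  A1235: {e,g,i,j,l}
  A1245: {c,i,l} {g,j}
  A1345: {g,j} {i,l}
  A2345: {g,j} {i,l}
  A12345: {g,j} {i,l}
C dims 10,19,18,9; δ0: rk 8, SNF 1^8; δ1: rk 11, SNF 1^11; δ2: rk 7, SNF 1^7
Ȟ^0 = (10 − 8) − 0 = 2, so Ȟ^0 ≅ Z^2
Ȟ^1 = (19 − 11) − 8 = 0, so Ȟ^1 ≅ 0
Ȟ^2 = (18 − 7) − 11 = 0, so Ȟ^2 ≅ 0


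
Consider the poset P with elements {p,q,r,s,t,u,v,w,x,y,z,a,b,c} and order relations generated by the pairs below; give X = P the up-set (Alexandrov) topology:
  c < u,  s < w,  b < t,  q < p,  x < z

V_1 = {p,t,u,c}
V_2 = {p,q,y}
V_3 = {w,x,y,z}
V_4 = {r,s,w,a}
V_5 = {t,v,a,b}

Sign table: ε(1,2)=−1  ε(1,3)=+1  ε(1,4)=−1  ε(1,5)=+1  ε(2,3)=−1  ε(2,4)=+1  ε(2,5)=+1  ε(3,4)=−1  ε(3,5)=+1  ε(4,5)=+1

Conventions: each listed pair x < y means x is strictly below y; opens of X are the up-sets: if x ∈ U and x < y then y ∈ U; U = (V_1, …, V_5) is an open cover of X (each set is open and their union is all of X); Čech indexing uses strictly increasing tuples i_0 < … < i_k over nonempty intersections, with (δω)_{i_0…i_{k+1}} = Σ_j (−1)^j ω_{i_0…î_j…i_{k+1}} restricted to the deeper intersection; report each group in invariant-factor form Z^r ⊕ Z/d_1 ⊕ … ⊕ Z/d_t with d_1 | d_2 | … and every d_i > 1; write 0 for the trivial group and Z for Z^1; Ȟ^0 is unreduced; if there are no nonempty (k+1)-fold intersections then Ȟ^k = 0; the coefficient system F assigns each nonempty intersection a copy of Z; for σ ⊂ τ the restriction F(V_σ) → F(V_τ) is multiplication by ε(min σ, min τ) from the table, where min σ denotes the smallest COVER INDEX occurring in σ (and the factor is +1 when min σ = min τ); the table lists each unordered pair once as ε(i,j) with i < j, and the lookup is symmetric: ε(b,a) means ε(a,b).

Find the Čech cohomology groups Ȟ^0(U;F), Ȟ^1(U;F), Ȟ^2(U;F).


nerve of the cover:
  V12={p} V15={t} V23={y} V34={w} V45={a}
C dims 5,5; δ0: rk 5, SNF 1^4·2
Ȟ^0 = (5 − 5) − 0 = 0, so Ȟ^0 ≅ 0
Ȟ^1 = (5 − 0) − 5 = 0 plus torsion [2], so Ȟ^1 ≅ Z/2
Ȟ^2 = (0 − 0) − 0 = 0, so Ȟ^2 ≅ 0

Ȟ^0 = 0, Ȟ^1 = Z/2, Ȟ^2 = 0


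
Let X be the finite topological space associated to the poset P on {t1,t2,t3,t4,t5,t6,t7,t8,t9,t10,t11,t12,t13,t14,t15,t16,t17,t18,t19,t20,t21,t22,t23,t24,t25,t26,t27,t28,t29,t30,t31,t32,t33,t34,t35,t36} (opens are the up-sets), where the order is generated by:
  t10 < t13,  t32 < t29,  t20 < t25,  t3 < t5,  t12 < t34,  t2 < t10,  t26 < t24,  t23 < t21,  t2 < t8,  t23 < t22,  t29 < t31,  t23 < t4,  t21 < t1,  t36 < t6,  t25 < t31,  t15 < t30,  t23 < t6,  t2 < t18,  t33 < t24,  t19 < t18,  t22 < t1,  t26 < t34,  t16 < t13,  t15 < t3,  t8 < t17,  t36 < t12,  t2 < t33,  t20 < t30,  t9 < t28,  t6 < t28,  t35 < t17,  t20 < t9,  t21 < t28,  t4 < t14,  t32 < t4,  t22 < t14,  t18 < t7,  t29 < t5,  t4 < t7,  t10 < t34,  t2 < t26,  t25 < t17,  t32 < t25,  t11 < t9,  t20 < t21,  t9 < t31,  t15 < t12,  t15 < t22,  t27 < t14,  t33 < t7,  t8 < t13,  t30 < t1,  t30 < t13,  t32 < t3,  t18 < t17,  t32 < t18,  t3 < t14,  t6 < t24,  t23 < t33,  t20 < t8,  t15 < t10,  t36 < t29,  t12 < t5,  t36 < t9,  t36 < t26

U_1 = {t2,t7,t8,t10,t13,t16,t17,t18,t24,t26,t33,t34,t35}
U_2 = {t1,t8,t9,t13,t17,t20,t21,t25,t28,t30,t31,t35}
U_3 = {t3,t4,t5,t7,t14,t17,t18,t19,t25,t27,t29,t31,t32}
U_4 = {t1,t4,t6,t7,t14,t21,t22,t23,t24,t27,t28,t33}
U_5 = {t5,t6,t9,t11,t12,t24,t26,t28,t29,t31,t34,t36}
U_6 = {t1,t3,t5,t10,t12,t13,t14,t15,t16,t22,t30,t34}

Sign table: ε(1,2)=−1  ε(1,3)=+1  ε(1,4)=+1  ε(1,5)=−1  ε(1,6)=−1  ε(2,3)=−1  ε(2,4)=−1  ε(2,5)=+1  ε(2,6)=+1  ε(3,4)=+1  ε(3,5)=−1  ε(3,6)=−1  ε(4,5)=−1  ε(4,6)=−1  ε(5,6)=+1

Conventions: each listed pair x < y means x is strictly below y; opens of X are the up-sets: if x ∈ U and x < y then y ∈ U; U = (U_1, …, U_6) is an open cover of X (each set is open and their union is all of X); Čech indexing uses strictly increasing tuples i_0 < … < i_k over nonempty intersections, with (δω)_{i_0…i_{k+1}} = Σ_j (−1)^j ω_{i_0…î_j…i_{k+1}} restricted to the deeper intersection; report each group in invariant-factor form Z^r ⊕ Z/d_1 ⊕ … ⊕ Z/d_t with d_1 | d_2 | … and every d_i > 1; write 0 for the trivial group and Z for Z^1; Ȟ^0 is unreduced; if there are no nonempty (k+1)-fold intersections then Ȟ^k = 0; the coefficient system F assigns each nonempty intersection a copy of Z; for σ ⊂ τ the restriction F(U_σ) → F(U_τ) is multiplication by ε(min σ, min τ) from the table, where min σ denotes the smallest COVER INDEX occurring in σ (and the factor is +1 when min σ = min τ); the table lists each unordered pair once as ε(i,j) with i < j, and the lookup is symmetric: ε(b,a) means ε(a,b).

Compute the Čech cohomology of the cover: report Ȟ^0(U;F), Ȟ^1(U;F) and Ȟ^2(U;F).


Ȟ^0(U;F) ≅ Z,  Ȟ^1(U;F) ≅ 0,  Ȟ^2(U;F) ≅ Z/2

cover nerve:
  U12={t8,t13,t17,t35} U13={t7,t17,t18} U14={t7,t24,t33} U15={t24,t26,t34} U16={t10,t13,t16,t34} U23={t17,t25,t31} U24={t1,t21,t28} U25={t9,t28,t31} U26={t1,t13,t30} U34={t4,t7,t14,t27} U35={t5,t29,t31} U36={t3,t5,t14} U45={t6,t24,t28} U46={t1,t14,t22} U56={t5,t12,t34}
  U123={t17} U126={t13} U134={t7} U145={t24} U156={t34} U235={t31} U245={t28} U246={t1} U346={t14} U356={t5}
C dims 6,15,10; δ0: rk 5, SNF 1^5; δ1: rk 10, SNF 1^9·2
Ȟ^0: (6−5)−0=1 ⇒ Z
Ȟ^1: (15−10)−5=0 ⇒ 0
Ȟ^2: (10−0)−10=0 plus torsion [2] ⇒ Z/2


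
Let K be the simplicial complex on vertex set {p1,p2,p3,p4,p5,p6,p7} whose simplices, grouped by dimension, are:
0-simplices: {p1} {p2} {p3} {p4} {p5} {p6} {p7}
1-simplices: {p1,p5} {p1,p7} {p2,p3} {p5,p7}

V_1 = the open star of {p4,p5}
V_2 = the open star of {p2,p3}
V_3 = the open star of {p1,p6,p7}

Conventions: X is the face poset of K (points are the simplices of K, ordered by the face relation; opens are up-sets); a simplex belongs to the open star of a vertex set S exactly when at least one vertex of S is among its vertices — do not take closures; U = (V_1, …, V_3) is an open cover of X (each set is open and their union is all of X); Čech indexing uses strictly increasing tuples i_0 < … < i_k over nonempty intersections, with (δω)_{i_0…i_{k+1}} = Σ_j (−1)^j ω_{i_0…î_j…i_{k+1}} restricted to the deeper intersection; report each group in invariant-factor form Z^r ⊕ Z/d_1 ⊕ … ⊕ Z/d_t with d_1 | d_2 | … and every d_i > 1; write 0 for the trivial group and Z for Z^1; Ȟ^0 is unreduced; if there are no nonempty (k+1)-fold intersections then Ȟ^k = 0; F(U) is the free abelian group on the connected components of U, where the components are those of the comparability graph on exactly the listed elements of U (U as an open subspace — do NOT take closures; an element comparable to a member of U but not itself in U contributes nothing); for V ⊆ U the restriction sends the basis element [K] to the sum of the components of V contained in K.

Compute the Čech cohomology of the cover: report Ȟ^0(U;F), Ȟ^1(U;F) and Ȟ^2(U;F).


Ȟ^0 = Z^4, Ȟ^1 = Z, Ȟ^2 = 0

nerve of the cover:
  V1={{p4},{p5},{p1,p5},{p5,p7}} V2={{p2},{p3},{p2,p3}} V3={{p1},{p6},{p7},{p1,p5},{p1,p7},{p5,p7}}
  V13={{p1,p5},{p5,p7}}
components per intersection:
  V1: {{p4}} {{p5},{p1,p5},{p5,p7}}
  V2: {{p2},{p3},{p2,p3}}
  V3: {{p1},{p7},{p1,p5},{p1,p7},{p5,p7}} {{p6}}
  V13: {{p1,p5}} {{p5,p7}}
C dims 5,2; δ0: rk 1, SNF 1^1
Ȟ^0 = (5 − 1) − 0 = 4, so Ȟ^0 ≅ Z^4
Ȟ^1 = (2 − 0) − 1 = 1, so Ȟ^1 ≅ Z
Ȟ^2 = (0 − 0) − 0 = 0, so Ȟ^2 ≅ 0


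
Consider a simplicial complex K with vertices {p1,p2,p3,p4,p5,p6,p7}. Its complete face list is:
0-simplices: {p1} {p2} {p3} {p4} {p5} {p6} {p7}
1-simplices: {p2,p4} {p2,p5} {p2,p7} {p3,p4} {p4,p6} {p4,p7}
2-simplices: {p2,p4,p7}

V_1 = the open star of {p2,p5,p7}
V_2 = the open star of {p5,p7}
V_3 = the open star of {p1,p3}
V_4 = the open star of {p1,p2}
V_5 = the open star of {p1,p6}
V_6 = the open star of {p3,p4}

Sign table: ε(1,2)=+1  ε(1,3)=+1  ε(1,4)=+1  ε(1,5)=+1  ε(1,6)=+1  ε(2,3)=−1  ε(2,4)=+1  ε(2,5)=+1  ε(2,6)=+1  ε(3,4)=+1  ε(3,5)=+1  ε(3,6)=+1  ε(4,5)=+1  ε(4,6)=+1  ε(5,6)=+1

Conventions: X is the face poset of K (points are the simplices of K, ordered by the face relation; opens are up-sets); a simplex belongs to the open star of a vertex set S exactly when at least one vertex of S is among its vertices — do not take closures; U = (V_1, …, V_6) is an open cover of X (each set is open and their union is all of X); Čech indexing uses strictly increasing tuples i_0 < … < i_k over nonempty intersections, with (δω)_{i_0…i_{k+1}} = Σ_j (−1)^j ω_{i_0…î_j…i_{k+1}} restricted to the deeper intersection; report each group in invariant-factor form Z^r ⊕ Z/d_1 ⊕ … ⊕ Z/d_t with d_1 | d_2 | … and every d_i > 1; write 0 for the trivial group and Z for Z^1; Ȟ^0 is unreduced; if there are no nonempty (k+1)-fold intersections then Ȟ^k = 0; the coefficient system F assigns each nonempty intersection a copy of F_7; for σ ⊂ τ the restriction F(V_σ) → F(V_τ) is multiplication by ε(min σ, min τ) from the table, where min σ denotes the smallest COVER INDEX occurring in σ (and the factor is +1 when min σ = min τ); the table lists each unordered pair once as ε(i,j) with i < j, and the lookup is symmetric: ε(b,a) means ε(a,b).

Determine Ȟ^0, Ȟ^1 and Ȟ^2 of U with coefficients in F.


intersection data:
  V1={{p2},{p5},{p7},{p2,p4},{p2,p5},{p2,p7},{p4,p7},{p2,p4,p7}} V2={{p5},{p7},{p2,p5},{p2,p7},{p4,p7},{p2,p4,p7}} V3={{p1},{p3},{p3,p4}} V4={{p1},{p2},{p2,p4},{p2,p5},{p2,p7},{p2,p4,p7}} V5={{p1},{p6},{p4,p6}} V6={{p3},{p4},{p2,p4},{p3,p4},{p4,p6},{p4,p7},{p2,p4,p7}}
  V12={{p5},{p7},{p2,p5},{p2,p7},{p4,p7},{p2,p4,p7}} V14={{p2},{p2,p4},{p2,p5},{p2,p7},{p2,p4,p7}} V16={{p2,p4},{p4,p7},{p2,p4,p7}} V24={{p2,p5},{p2,p7},{p2,p4,p7}} V26={{p4,p7},{p2,p4,p7}} V34={{p1}} V35={{p1}} V36={{p3},{p3,p4}} V45={{p1}} V46={{p2,p4},{p2,p4,p7}} V56={{p4,p6}}
  V124={{p2,p5},{p2,p7},{p2,p4,p7}} V126={{p4,p7},{p2,p4,p7}} V146={{p2,p4},{p2,p4,p7}} V246={{p2,p4,p7}} V345={{p1}}
  V1246={{p2,p4,p7}}
C dims 6,11,5,1; δ0: rk_F7 5; δ1: rk_F7 4; δ2: rk_F7 1
Ȟ^0 = (6 − 5) − 0 = 1, so Ȟ^0 ≅ Z/7
Ȟ^1 = (11 − 4) − 5 = 2, so Ȟ^1 ≅ Z/7 ⊕ Z/7
Ȟ^2 = (5 − 1) − 4 = 0, so Ȟ^2 ≅ 0

Ȟ^0 ≅ Z/7,  Ȟ^1 ≅ Z/7 ⊕ Z/7,  Ȟ^2 ≅ 0


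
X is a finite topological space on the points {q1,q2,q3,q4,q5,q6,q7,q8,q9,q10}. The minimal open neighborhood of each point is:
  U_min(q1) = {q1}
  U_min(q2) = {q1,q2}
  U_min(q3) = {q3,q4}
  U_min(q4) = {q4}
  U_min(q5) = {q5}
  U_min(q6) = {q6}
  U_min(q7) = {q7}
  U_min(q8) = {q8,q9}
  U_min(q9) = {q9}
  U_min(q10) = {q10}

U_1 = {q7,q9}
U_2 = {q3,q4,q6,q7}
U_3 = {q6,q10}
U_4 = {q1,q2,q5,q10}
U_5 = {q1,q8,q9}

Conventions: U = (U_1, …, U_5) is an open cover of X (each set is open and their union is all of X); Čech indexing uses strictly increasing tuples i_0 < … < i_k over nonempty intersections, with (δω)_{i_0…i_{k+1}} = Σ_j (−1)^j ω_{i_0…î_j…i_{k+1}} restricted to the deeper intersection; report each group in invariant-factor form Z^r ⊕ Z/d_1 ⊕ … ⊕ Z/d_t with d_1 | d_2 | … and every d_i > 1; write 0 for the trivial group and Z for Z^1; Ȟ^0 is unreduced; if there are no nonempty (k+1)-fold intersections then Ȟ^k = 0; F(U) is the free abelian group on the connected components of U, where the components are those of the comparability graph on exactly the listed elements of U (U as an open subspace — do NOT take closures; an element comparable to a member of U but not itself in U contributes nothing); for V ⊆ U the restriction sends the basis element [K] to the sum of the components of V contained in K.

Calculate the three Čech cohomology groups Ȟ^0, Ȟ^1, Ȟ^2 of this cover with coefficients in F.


Ȟ^0 = Z^7,  Ȟ^1 = 0,  Ȟ^2 = 0

nonempty overlaps:
  U12={q7} U15={q9} U23={q6} U34={q10} U45={q1}
components per intersection:
  U1: {q7} {q9}
  U2: {q3,q4} {q6} {q7}
  U3: {q6} {q10}
  U4: {q1,q2} {q5} {q10}
  U5: {q1} {q8,q9}
  U12: {q7}
  U15: {q9}
  U23: {q6}
  U34: {q10}
  U45: {q1}
C dims 12,5; δ0: rk 5, SNF 1^5
degree 0: 12−5−0 = 7 → Ȟ^0 ≅ Z^7
degree 1: 5−0−5 = 0 → Ȟ^1 ≅ 0
degree 2: 0−0−0 = 0 → Ȟ^2 ≅ 0


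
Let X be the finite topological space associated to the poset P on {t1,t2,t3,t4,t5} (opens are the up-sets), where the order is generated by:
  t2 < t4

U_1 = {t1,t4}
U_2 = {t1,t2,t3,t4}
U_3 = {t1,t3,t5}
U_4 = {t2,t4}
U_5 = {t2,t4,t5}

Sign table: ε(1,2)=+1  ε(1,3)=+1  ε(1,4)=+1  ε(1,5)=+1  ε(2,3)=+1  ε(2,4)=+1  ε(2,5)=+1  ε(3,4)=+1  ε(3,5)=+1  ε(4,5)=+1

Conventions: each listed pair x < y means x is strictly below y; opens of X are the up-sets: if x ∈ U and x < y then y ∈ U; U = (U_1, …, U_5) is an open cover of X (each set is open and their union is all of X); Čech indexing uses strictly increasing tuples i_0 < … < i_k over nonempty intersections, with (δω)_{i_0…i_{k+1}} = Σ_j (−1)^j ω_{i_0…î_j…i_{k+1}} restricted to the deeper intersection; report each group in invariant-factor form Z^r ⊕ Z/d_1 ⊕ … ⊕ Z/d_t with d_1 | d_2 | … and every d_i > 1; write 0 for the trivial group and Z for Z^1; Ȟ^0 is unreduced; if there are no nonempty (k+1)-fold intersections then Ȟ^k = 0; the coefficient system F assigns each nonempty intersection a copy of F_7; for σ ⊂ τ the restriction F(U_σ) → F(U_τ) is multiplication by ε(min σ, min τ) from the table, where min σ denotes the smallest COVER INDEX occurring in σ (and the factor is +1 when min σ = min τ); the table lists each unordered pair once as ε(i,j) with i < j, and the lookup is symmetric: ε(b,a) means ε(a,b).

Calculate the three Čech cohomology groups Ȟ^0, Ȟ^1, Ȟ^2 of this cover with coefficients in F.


Ȟ^0(U;F) ≅ Z/7; Ȟ^1(U;F) ≅ Z/7; Ȟ^2(U;F) ≅ 0

nonempty overlaps:
  U12={t1,t4} U13={t1} U14={t4} U15={t4} U23={t1,t3} U24={t2,t4} U25={t2,t4} U35={t5} U45={t2,t4}
  U123={t1} U124={t4} U125={t4} U145={t4} U245={t2,t4}
  U1245={t4}
C dims 5,9,5,1; δ0: rk_F7 4; δ1: rk_F7 4; δ2: rk_F7 1
degree 0: 5−4−0 = 1 → Ȟ^0 ≅ Z/7
degree 1: 9−4−4 = 1 → Ȟ^1 ≅ Z/7
degree 2: 5−1−4 = 0 → Ȟ^2 ≅ 0


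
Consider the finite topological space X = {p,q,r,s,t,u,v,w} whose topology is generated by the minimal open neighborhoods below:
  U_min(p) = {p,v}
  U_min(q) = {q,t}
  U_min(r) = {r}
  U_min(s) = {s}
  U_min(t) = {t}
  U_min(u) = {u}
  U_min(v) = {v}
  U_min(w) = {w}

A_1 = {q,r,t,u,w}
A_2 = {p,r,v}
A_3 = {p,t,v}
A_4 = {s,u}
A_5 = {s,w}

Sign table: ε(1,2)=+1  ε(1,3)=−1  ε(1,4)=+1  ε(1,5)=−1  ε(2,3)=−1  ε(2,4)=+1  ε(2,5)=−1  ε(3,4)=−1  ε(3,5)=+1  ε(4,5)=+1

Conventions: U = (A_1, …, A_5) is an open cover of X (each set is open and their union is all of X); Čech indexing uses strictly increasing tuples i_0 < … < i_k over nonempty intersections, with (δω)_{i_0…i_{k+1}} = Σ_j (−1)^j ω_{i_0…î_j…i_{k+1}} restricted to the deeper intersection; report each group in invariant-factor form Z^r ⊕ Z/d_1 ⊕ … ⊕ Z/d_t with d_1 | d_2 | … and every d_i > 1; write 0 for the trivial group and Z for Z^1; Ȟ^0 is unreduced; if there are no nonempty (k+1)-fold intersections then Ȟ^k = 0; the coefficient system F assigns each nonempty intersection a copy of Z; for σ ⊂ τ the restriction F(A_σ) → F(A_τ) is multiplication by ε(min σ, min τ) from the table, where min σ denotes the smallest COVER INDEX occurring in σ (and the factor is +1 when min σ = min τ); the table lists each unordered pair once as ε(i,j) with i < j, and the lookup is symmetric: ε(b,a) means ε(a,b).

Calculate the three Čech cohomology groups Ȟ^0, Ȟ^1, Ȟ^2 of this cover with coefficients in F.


nonempty intersections:
  A12={r} A13={t} A14={u} A15={w} A23={p,v} A45={s}
C dims 5,6; δ0: rk 5, SNF 1^4·2
Ȟ^0: (5−5)−0=0 ⇒ 0
Ȟ^1: (6−0)−5=1 plus torsion [2] ⇒ Z ⊕ Z/2
Ȟ^2: (0−0)−0=0 ⇒ 0

Ȟ^0 ≅ 0, Ȟ^1 ≅ Z ⊕ Z/2 and Ȟ^2 ≅ 0


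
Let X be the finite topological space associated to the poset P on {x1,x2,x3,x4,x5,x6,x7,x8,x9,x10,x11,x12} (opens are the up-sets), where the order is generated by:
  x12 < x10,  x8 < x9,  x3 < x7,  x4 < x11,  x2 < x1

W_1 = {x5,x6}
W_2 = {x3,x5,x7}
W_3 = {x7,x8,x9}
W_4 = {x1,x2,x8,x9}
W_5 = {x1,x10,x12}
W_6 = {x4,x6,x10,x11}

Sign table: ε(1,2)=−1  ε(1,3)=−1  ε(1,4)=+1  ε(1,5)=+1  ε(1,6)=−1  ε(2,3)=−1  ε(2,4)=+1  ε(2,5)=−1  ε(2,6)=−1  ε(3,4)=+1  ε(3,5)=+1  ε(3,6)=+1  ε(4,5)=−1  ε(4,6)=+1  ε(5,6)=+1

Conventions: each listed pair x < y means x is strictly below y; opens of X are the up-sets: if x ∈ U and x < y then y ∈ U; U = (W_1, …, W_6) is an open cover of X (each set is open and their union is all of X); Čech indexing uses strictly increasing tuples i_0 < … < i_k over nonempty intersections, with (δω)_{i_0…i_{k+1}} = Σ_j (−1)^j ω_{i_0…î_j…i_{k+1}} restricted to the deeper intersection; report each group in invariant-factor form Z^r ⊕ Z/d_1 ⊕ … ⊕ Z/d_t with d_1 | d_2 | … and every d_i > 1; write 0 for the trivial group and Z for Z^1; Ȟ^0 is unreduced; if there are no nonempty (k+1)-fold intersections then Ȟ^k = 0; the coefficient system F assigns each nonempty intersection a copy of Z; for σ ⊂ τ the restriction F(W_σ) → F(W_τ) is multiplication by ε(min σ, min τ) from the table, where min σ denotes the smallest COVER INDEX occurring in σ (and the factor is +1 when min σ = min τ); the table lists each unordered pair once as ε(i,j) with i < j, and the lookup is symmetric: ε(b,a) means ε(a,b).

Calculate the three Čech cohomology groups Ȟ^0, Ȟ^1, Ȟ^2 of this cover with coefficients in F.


nonempty overlaps:
  W12={x5} W16={x6} W23={x7} W34={x8,x9} W45={x1} W56={x10}
C dims 6,6; δ0: rk 5, SNF 1^5
degree 0: 6−5−0 = 1 → Ȟ^0 ≅ Z
degree 1: 6−0−5 = 1 → Ȟ^1 ≅ Z
degree 2: 0−0−0 = 0 → Ȟ^2 ≅ 0

Ȟ^0(U;F) ≅ Z,  Ȟ^1(U;F) ≅ Z,  Ȟ^2(U;F) ≅ 0


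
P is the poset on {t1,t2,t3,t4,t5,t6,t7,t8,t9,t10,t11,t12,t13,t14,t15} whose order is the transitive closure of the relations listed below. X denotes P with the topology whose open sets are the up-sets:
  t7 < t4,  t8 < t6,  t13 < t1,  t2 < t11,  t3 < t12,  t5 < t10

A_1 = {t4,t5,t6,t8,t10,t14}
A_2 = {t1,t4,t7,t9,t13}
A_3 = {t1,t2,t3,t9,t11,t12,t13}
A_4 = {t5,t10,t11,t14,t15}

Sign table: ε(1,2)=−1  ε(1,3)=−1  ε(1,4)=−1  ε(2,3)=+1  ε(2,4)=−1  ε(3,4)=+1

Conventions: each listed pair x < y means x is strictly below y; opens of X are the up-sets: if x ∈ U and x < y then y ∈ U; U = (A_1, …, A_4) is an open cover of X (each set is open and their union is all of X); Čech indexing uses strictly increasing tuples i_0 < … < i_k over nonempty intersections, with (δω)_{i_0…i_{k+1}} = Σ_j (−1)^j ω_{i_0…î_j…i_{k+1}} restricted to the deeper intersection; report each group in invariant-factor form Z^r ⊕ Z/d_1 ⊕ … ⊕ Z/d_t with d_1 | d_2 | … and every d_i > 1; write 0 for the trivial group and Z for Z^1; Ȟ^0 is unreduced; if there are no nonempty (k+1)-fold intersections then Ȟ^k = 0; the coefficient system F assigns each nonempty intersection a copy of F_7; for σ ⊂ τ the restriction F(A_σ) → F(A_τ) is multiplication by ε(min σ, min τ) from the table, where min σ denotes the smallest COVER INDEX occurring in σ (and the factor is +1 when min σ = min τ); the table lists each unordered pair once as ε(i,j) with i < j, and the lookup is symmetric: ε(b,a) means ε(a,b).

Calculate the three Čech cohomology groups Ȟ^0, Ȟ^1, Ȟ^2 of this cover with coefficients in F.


Ȟ^0 ≅ Z/7; Ȟ^1 ≅ Z/7; Ȟ^2 ≅ 0

nerve simplices:
  A12={t4} A14={t5,t10,t14} A23={t1,t9,t13} A34={t11}
C dims 4,4; δ0: rk_F7 3
degree 0: 4−3−0 = 1 → Ȟ^0 ≅ Z/7
degree 1: 4−0−3 = 1 → Ȟ^1 ≅ Z/7
degree 2: 0−0−0 = 0 → Ȟ^2 ≅ 0


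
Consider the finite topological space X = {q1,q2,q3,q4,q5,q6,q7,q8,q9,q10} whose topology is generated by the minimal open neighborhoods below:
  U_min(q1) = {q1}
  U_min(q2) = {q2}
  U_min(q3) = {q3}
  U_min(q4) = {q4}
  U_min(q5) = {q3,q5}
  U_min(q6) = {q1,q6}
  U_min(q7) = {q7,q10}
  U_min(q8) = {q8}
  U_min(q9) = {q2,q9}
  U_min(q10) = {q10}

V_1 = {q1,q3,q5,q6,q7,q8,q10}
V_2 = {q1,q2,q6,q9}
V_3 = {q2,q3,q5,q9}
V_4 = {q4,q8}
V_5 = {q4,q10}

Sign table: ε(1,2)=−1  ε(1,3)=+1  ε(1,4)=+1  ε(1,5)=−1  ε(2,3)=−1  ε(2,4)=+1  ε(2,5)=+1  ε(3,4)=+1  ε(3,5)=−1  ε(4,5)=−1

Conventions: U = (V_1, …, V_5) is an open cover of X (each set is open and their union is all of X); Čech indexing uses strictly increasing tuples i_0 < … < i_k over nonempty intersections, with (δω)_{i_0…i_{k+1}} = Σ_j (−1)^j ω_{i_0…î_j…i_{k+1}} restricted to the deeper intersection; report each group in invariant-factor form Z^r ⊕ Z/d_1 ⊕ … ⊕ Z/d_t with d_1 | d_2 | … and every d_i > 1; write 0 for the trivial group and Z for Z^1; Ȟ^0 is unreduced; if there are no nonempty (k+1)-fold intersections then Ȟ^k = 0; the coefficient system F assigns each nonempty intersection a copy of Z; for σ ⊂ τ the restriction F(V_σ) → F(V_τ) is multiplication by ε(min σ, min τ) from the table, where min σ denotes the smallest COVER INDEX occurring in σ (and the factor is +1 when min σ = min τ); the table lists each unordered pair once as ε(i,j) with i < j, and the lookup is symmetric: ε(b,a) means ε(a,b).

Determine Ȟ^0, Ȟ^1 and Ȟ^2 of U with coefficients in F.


Ȟ^0(U;F) ≅ Z, Ȟ^1(U;F) ≅ Z^2 and Ȟ^2(U;F) ≅ 0

nonempty intersections:
  V12={q1,q6} V13={q3,q5} V14={q8} V15={q10} V23={q2,q9} V45={q4}
C dims 5,6; δ0: rk 4, SNF 1^4
Ȟ^0: (5−4)−0=1 ⇒ Z
Ȟ^1: (6−0)−4=2 ⇒ Z^2
Ȟ^2: (0−0)−0=0 ⇒ 0


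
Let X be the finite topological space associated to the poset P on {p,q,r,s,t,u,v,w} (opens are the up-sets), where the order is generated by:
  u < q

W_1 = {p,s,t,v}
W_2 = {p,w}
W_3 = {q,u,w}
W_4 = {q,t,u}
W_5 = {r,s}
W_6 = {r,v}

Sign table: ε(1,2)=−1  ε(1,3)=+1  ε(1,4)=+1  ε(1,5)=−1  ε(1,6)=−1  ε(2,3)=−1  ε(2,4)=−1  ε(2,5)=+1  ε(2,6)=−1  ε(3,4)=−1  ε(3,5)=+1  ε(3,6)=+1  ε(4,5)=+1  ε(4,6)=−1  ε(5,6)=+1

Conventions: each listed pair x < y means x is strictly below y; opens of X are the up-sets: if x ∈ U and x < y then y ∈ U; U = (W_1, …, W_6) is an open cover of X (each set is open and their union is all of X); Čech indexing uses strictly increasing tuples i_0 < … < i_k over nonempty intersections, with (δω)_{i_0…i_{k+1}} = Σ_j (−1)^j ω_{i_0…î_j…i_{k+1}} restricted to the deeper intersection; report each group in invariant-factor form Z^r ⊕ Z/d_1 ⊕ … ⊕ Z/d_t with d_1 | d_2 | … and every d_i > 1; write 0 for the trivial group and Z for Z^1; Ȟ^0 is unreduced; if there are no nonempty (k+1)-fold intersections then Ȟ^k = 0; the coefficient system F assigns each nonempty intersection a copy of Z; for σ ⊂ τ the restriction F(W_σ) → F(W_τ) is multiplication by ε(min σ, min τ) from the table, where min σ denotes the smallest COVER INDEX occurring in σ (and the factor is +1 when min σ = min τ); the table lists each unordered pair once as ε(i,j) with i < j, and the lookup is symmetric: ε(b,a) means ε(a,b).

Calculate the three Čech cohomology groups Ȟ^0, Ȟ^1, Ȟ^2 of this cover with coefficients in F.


intersection data:
  W12={p} W14={t} W15={s} W16={v} W23={w} W34={q,u} W56={r}
C dims 6,7; δ0: rk 6, SNF 1^5·2
Ȟ^0 = (6 − 6) − 0 = 0, so Ȟ^0 ≅ 0
Ȟ^1 = (7 − 0) − 6 = 1 plus torsion [2], so Ȟ^1 ≅ Z ⊕ Z/2
Ȟ^2 = (0 − 0) − 0 = 0, so Ȟ^2 ≅ 0

Ȟ^0(U;F) ≅ 0, Ȟ^1(U;F) ≅ Z ⊕ Z/2, Ȟ^2(U;F) ≅ 0


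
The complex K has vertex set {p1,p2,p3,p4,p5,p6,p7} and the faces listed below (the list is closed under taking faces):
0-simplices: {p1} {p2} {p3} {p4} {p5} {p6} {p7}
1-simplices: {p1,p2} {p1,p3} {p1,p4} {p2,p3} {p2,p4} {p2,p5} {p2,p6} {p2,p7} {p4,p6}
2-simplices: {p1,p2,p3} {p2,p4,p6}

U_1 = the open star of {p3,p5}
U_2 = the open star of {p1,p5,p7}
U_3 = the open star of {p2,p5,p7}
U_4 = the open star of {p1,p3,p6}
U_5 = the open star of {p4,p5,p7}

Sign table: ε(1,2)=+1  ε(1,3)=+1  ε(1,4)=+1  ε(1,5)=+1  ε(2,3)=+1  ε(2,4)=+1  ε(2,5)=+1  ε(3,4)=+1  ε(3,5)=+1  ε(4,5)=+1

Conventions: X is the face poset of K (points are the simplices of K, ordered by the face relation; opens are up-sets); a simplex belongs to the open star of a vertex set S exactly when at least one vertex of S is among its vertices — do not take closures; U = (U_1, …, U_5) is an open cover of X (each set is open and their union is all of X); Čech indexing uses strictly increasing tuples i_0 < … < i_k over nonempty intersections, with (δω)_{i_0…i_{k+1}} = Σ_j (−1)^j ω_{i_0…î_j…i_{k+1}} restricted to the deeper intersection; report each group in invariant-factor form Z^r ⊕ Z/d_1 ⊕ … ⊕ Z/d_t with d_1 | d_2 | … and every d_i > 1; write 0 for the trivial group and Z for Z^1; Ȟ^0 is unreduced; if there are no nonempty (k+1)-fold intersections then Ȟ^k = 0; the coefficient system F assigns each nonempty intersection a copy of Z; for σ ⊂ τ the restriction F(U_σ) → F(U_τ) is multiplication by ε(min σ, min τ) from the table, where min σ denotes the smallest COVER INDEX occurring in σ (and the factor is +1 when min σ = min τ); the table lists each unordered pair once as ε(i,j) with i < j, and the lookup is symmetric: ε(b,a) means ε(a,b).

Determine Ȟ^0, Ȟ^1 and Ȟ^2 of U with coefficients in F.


Ȟ^0 ≅ Z,  Ȟ^1 ≅ 0,  Ȟ^2 ≅ Z

cover nerve:
  U1={{p3},{p5},{p1,p3},{p2,p3},{p2,p5},{p1,p2,p3}} U2={{p1},{p5},{p7},{p1,p2},{p1,p3},{p1,p4},{p2,p5},{p2,p7},{p1,p2,p3}} U3={{p2},{p5},{p7},{p1,p2},{p2,p3},{p2,p4},{p2,p5},{p2,p6},{p2,p7},{p1,p2,p3},{p2,p4,p6}} U4={{p1},{p3},{p6},{p1,p2},{p1,p3},{p1,p4},{p2,p3},{p2,p6},{p4,p6},{p1,p2,p3},{p2,p4,p6}} U5={{p4},{p5},{p7},{p1,p4},{p2,p4},{p2,p5},{p2,p7},{p4,p6},{p2,p4,p6}}
  U12={{p5},{p1,p3},{p2,p5},{p1,p2,p3}} U13={{p5},{p2,p3},{p2,p5},{p1,p2,p3}} U14={{p3},{p1,p3},{p2,p3},{p1,p2,p3}} U15={{p5},{p2,p5}} U23={{p5},{p7},{p1,p2},{p2,p5},{p2,p7},{p1,p2,p3}} U24={{p1},{p1,p2},{p1,p3},{p1,p4},{p1,p2,p3}} U25={{p5},{p7},{p1,p4},{p2,p5},{p2,p7}} U34={{p1,p2},{p2,p3},{p2,p6},{p1,p2,p3},{p2,p4,p6}} U35={{p5},{p7},{p2,p4},{p2,p5},{p2,p7},{p2,p4,p6}} U45={{p1,p4},{p4,p6},{p2,p4,p6}}
  U123={{p5},{p2,p5},{p1,p2,p3}} U124={{p1,p3},{p1,p2,p3}} U125={{p5},{p2,p5}} U134={{p2,p3},{p1,p2,p3}} U135={{p5},{p2,p5}} U234={{p1,p2},{p1,p2,p3}} U235={{p5},{p7},{p2,p5},{p2,p7}} U245={{p1,p4}} U345={{p2,p4,p6}}
  U1234={{p1,p2,p3}} U1235={{p5},{p2,p5}}
C dims 5,10,9,2; δ0: rk 4, SNF 1^4; δ1: rk 6, SNF 1^6; δ2: rk 2, SNF 1^2
Ȟ^0: (5−4)−0=1 ⇒ Z
Ȟ^1: (10−6)−4=0 ⇒ 0
Ȟ^2: (9−2)−6=1 ⇒ Z


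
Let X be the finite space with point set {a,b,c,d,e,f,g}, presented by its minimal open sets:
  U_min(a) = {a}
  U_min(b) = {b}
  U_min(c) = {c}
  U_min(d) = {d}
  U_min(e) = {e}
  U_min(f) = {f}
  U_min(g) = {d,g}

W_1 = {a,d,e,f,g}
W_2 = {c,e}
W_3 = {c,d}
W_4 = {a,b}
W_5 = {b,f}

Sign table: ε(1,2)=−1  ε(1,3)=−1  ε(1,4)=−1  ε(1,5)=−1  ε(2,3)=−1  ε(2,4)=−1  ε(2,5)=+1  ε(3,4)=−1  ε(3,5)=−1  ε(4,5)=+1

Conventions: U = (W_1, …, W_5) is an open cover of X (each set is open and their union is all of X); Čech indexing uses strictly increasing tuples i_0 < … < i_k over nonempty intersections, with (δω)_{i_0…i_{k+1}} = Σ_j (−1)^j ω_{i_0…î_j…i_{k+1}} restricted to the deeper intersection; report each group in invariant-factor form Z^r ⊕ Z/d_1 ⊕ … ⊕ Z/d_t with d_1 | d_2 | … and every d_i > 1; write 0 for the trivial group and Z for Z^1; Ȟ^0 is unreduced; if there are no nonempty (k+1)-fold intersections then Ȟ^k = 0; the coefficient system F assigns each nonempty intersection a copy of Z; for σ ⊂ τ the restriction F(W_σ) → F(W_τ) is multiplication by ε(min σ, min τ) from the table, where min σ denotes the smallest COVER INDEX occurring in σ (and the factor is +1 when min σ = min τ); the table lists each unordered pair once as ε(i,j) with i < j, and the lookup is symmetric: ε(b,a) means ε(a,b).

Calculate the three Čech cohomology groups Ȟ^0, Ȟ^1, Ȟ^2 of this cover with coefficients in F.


Ȟ^0(U;F) ≅ 0, Ȟ^1(U;F) ≅ Z ⊕ Z/2 and Ȟ^2(U;F) ≅ 0

nerve of the cover:
  W12={e} W13={d} W14={a} W15={f} W23={c} W45={b}
C dims 5,6; δ0: rk 5, SNF 1^4·2
Ȟ^0 = (5 − 5) − 0 = 0, so Ȟ^0 ≅ 0
Ȟ^1 = (6 − 0) − 5 = 1 plus torsion [2], so Ȟ^1 ≅ Z ⊕ Z/2
Ȟ^2 = (0 − 0) − 0 = 0, so Ȟ^2 ≅ 0


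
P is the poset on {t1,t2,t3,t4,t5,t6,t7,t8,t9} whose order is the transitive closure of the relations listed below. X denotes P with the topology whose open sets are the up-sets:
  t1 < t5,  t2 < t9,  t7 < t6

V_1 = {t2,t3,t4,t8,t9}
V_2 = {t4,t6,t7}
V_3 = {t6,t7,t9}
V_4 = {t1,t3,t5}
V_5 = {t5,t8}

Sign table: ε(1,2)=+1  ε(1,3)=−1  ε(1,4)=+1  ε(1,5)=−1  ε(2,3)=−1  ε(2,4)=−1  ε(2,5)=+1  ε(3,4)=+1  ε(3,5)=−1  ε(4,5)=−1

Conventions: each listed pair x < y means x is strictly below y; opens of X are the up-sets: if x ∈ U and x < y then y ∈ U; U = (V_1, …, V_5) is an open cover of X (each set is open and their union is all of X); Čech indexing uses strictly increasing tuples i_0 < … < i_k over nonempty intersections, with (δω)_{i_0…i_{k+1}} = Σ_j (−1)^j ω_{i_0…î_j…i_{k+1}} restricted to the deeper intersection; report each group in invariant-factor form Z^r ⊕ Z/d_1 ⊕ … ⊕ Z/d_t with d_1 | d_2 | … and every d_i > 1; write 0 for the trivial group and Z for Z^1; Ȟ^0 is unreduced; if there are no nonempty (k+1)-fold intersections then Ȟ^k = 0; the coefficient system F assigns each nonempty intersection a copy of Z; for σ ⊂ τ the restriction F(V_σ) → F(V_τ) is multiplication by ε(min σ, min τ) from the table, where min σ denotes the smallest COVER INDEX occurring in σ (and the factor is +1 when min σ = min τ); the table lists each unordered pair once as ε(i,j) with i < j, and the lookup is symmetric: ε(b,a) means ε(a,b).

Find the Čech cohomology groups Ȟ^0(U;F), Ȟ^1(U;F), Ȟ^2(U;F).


Ȟ^0(U;F) ≅ Z, Ȟ^1(U;F) ≅ Z^2 and Ȟ^2(U;F) ≅ 0

nerve simplices:
  V12={t4} V13={t9} V14={t3} V15={t8} V23={t6,t7} V45={t5}
C dims 5,6; δ0: rk 4, SNF 1^4
degree 0: 5−4−0 = 1 → Ȟ^0 ≅ Z
degree 1: 6−0−4 = 2 → Ȟ^1 ≅ Z^2
degree 2: 0−0−0 = 0 → Ȟ^2 ≅ 0


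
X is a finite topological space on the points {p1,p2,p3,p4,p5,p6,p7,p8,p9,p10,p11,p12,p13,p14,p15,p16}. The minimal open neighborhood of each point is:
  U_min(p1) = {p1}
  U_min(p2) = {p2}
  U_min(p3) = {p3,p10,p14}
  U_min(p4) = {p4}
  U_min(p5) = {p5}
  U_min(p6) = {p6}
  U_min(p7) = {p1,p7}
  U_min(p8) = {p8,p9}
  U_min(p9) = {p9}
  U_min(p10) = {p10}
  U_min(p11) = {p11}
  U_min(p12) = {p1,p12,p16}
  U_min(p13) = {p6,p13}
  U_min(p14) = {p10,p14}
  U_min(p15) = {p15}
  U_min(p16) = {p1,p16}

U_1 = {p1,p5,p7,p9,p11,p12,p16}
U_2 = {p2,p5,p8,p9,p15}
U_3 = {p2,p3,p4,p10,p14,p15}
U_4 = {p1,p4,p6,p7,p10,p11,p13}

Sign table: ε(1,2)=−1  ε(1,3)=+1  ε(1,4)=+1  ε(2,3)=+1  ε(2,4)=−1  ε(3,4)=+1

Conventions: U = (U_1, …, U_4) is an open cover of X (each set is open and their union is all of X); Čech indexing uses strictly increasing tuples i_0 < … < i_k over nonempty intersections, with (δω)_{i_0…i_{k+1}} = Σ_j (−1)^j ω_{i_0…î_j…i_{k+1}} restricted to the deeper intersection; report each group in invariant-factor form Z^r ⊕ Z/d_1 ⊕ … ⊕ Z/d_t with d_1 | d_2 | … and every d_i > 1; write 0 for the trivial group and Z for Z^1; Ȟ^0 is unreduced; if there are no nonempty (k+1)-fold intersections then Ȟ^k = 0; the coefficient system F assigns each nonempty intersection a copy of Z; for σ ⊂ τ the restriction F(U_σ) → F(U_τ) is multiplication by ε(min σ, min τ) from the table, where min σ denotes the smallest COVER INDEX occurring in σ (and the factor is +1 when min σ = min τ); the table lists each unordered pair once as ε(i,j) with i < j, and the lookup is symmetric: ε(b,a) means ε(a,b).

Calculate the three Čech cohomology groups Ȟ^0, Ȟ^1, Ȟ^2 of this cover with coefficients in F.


nerve of the cover:
  U12={p5,p9} U14={p1,p7,p11} U23={p2,p15} U34={p4,p10}
C dims 4,4; δ0: rk 4, SNF 1^3·2
Ȟ^0 = (4 − 4) − 0 = 0, so Ȟ^0 ≅ 0
Ȟ^1 = (4 − 0) − 4 = 0 plus torsion [2], so Ȟ^1 ≅ Z/2
Ȟ^2 = (0 − 0) − 0 = 0, so Ȟ^2 ≅ 0

Ȟ^0 ≅ 0; Ȟ^1 ≅ Z/2; Ȟ^2 ≅ 0


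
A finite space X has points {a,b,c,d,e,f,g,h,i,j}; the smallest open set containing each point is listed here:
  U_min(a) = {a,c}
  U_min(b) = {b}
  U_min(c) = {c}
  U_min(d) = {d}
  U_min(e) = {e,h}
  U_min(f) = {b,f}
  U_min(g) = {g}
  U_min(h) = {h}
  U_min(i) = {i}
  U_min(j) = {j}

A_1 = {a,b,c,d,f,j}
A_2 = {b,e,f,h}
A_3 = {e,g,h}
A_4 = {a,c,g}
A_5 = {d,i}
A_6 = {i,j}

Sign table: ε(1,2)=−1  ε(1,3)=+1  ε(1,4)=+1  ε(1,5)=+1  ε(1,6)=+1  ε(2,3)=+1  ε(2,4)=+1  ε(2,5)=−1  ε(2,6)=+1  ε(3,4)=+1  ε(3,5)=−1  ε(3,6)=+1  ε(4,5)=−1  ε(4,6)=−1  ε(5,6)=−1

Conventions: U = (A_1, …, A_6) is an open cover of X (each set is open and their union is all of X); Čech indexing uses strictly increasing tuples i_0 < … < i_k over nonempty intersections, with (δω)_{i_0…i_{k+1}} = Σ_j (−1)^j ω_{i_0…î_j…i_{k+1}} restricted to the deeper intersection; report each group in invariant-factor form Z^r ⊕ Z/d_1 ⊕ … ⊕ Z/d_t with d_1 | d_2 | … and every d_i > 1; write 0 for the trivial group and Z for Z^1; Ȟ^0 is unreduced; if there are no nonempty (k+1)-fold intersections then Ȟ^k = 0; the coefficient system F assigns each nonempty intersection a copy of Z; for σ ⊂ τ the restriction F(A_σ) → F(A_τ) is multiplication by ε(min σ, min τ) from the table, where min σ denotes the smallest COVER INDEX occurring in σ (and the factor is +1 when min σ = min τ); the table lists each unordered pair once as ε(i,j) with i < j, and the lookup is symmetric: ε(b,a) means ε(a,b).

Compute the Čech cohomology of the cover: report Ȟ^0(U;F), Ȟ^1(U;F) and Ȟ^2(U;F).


cover nerve:
  A12={b,f} A14={a,c} A15={d} A16={j} A23={e,h} A34={g} A56={i}
C dims 6,7; δ0: rk 6, SNF 1^5·2
Ȟ^0: (6−6)−0=0 ⇒ 0
Ȟ^1: (7−0)−6=1 plus torsion [2] ⇒ Z ⊕ Z/2
Ȟ^2: (0−0)−0=0 ⇒ 0

Ȟ^0(U;F) ≅ 0, Ȟ^1(U;F) ≅ Z ⊕ Z/2, Ȟ^2(U;F) ≅ 0


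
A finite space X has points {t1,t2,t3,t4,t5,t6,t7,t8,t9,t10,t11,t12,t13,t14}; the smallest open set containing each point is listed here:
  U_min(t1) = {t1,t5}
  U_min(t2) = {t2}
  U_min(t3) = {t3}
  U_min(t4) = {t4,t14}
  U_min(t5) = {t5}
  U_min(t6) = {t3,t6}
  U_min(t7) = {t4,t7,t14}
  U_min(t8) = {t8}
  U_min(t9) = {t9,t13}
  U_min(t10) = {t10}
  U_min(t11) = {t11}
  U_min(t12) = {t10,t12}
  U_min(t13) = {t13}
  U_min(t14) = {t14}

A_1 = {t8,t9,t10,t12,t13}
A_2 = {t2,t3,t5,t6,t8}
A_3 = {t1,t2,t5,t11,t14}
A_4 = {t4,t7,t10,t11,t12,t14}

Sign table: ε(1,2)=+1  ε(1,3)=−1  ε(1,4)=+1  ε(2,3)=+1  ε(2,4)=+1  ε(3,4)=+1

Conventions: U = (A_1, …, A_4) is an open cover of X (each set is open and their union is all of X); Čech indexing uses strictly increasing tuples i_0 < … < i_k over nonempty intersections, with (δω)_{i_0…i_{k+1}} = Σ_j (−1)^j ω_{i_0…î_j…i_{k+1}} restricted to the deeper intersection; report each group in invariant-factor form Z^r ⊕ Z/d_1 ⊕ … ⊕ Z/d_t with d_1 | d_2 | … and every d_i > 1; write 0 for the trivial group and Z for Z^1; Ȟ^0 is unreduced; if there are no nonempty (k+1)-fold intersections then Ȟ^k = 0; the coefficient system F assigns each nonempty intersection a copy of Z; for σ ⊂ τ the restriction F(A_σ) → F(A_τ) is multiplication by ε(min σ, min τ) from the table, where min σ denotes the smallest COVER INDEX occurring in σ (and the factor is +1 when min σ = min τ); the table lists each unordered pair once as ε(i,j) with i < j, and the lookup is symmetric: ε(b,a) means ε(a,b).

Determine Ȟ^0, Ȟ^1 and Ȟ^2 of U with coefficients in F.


nerve of the cover:
  A12={t8} A14={t10,t12} A23={t2,t5} A34={t11,t14}
C dims 4,4; δ0: rk 3, SNF 1^3
Ȟ^0 = (4 − 3) − 0 = 1, so Ȟ^0 ≅ Z
Ȟ^1 = (4 − 0) − 3 = 1, so Ȟ^1 ≅ Z
Ȟ^2 = (0 − 0) − 0 = 0, so Ȟ^2 ≅ 0

Ȟ^0 = Z,  Ȟ^1 = Z,  Ȟ^2 = 0
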